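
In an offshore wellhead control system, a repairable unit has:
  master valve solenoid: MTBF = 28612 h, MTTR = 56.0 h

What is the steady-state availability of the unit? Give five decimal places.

A(master valve solenoid) = MTBF/(MTBF+MTTR) = 28612/(28612+56.0) = 0.99805

0.99805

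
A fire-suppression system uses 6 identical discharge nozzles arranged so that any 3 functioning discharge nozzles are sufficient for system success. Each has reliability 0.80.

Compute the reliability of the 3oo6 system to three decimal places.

R = Σ_{i=3}^{6} C(6,i) p^i (1−p)^{6−i} with p = 0.80
C(6,3)·0.80^3·0.20^3 = 0.08192
C(6,4)·0.80^4·0.20^2 = 0.24576
C(6,5)·0.80^5·0.20^1 = 0.39322
C(6,6)·0.80^6·0.20^0 = 0.26214
Sum = 0.983

0.983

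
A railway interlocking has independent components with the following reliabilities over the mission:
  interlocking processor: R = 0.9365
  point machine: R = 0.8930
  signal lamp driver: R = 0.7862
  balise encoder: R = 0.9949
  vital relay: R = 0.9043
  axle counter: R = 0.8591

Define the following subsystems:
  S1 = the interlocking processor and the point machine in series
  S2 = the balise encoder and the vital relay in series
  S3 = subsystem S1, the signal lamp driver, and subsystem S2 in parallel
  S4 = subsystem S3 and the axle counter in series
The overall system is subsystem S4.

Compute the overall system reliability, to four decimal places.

0.8561

Series (interlocking processor and point machine): 0.936500 × 0.893000 = 0.836295
Series (balise encoder and vital relay): 0.994900 × 0.904300 = 0.899688
Parallel ([0.836295], signal lamp driver, and [0.899688]): 1 − (1 − 0.836295)(1 − 0.786200)(1 − 0.899688) = 0.996489
Series ([0.996489] and axle counter): 0.996489 × 0.859100 = 0.8561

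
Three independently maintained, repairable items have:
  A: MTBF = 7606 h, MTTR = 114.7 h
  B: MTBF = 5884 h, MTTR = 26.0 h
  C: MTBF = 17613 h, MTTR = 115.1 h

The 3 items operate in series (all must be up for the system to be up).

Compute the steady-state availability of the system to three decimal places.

0.974

A(A) = MTBF/(MTBF+MTTR) = 7606/(7606+114.7) = 0.985144
A(B) = MTBF/(MTBF+MTTR) = 5884/(5884+26.0) = 0.995601
A(C) = MTBF/(MTBF+MTTR) = 17613/(17613+115.1) = 0.993507
Series availability: 0.985144 × 0.995601 × 0.993507 = 0.974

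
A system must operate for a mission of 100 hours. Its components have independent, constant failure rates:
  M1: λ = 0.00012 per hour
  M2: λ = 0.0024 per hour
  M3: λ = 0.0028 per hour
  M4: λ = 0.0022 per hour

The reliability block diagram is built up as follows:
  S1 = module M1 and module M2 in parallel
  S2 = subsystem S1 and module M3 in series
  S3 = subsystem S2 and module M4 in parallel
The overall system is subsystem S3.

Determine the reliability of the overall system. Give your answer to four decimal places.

R(M1) = exp(−0.00012 × 100) = 0.988072
R(M2) = exp(−0.0024 × 100) = 0.786628
R(M3) = exp(−0.0028 × 100) = 0.755784
R(M4) = exp(−0.0022 × 100) = 0.802519
Parallel (M1 and M2): 1 − (1 − 0.988072)(1 − 0.786628) = 0.997455
Series ([0.997455] and M3): 0.997455 × 0.755784 = 0.753861
Parallel ([0.753861] and M4): 1 − (1 − 0.753861)(1 − 0.802519) = 0.9514

0.9514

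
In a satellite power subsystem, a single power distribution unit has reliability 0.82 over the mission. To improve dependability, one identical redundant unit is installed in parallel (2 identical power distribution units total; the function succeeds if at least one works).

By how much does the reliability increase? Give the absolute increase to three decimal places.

0.148

R_before = 0.82
R_after = 1 − (1 − 0.82)^2 = 0.968
ΔR = 0.968 − 0.82 = 0.148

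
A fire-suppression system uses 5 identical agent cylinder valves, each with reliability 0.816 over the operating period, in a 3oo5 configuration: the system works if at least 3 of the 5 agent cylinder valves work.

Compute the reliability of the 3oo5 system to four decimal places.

R = Σ_{i=3}^{5} C(5,i) p^i (1−p)^{5−i} with p = 0.816
C(5,3)·0.816^3·0.184^2 = 0.183953
C(5,4)·0.816^4·0.184^1 = 0.407895
C(5,5)·0.816^5·0.184^0 = 0.361785
Sum = 0.9536

0.9536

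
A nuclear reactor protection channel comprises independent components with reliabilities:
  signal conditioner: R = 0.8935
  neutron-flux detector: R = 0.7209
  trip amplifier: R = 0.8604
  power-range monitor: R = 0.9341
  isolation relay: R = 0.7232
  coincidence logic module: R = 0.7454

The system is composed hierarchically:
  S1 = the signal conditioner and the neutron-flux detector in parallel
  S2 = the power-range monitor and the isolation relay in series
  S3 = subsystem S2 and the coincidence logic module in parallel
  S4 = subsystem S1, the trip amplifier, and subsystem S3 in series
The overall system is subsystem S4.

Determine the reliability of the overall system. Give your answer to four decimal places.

Parallel (signal conditioner and neutron-flux detector): 1 − (1 − 0.893500)(1 − 0.720900) = 0.970276
Series (power-range monitor and isolation relay): 0.934100 × 0.723200 = 0.675541
Parallel ([0.675541] and coincidence logic module): 1 − (1 − 0.675541)(1 − 0.745400) = 0.917393
Series ([0.970276], trip amplifier, and [0.917393]): 0.970276 × 0.860400 × 0.917393 = 0.7659

0.7659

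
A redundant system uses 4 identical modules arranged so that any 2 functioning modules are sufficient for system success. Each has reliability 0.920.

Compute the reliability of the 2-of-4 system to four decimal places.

0.9981

R = Σ_{i=2}^{4} C(4,i) p^i (1−p)^{4−i} with p = 0.920
C(4,2)·0.920^2·0.080^2 = 0.032502
C(4,3)·0.920^3·0.080^1 = 0.249180
C(4,4)·0.920^4·0.080^0 = 0.716393
Sum = 0.9981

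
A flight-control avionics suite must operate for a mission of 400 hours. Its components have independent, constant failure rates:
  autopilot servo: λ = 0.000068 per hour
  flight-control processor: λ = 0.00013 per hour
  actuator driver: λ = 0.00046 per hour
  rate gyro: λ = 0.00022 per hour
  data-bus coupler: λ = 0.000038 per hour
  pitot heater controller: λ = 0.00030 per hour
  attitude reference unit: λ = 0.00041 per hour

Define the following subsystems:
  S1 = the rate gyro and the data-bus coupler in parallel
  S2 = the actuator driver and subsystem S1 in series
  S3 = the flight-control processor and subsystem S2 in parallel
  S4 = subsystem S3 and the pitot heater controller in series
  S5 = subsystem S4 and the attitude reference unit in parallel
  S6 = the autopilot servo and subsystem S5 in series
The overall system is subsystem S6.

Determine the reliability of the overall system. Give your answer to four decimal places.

0.9554

R(autopilot servo) = exp(−0.000068 × 400) = 0.973167
R(flight-control processor) = exp(−0.00013 × 400) = 0.949329
R(actuator driver) = exp(−0.00046 × 400) = 0.831936
R(rate gyro) = exp(−0.00022 × 400) = 0.915761
R(data-bus coupler) = exp(−0.000038 × 400) = 0.984915
R(pitot heater controller) = exp(−0.00030 × 400) = 0.886920
R(attitude reference unit) = exp(−0.00041 × 400) = 0.848742
Parallel (rate gyro and data-bus coupler): 1 − (1 − 0.915761)(1 − 0.984915) = 0.998729
Series (actuator driver and [0.998729]): 0.831936 × 0.998729 = 0.830879
Parallel (flight-control processor and [0.830879]): 1 − (1 − 0.949329)(1 − 0.830879) = 0.991430
Series ([0.991430] and pitot heater controller): 0.991430 × 0.886920 = 0.879319
Parallel ([0.879319] and attitude reference unit): 1 − (1 − 0.879319)(1 − 0.848742) = 0.981746
Series (autopilot servo and [0.981746]): 0.973167 × 0.981746 = 0.9554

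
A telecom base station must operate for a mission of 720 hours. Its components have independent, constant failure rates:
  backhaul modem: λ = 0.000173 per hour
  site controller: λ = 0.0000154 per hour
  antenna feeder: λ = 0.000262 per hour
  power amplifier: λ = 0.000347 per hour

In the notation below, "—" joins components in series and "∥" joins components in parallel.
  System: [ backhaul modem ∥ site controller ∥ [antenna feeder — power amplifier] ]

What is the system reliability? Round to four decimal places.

R(backhaul modem) = exp(−0.000173 × 720) = 0.882885
R(site controller) = exp(−0.0000154 × 720) = 0.988973
R(antenna feeder) = exp(−0.000262 × 720) = 0.828085
R(power amplifier) = exp(−0.000347 × 720) = 0.778925
Series (antenna feeder and power amplifier): 0.828085 × 0.778925 = 0.645016
Parallel (backhaul modem, site controller, and [0.645016]): 1 − (1 − 0.882885)(1 − 0.988973)(1 − 0.645016) = 0.9995

0.9995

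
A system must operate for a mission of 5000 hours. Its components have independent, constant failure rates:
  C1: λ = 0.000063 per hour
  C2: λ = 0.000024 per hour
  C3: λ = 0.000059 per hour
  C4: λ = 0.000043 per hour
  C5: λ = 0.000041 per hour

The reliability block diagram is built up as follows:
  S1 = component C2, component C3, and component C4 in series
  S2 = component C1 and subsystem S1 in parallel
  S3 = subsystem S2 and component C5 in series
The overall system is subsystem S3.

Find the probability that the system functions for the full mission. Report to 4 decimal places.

R(C1) = exp(−0.000063 × 5000) = 0.729789
R(C2) = exp(−0.000024 × 5000) = 0.886920
R(C3) = exp(−0.000059 × 5000) = 0.744532
R(C4) = exp(−0.000043 × 5000) = 0.806541
R(C5) = exp(−0.000041 × 5000) = 0.814647
Series (C2, C3, and C4): 0.886920 × 0.744532 × 0.806541 = 0.532592
Parallel (C1 and [0.532592]): 1 − (1 − 0.729789)(1 − 0.532592) = 0.873701
Series ([0.873701] and C5): 0.873701 × 0.814647 = 0.7118

0.7118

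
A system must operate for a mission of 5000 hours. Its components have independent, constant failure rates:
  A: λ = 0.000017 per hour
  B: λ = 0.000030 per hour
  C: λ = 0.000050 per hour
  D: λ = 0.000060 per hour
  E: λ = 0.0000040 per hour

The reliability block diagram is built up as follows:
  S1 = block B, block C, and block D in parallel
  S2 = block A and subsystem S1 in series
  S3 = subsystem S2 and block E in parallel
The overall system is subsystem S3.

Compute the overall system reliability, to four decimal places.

0.9982

R(A) = exp(−0.000017 × 5000) = 0.918512
R(B) = exp(−0.000030 × 5000) = 0.860708
R(C) = exp(−0.000050 × 5000) = 0.778801
R(D) = exp(−0.000060 × 5000) = 0.740818
R(E) = exp(−0.0000040 × 5000) = 0.980199
Parallel (B, C, and D): 1 − (1 − 0.860708)(1 − 0.778801)(1 − 0.740818) = 0.992014
Series (A and [0.992014]): 0.918512 × 0.992014 = 0.911177
Parallel ([0.911177] and E): 1 − (1 − 0.911177)(1 − 0.980199) = 0.9982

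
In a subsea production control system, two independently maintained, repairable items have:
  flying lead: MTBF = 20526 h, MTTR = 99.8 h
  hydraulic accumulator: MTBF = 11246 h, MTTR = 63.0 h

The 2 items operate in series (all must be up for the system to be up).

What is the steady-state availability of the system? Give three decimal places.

0.990

A(flying lead) = MTBF/(MTBF+MTTR) = 20526/(20526+99.8) = 0.995161
A(hydraulic accumulator) = MTBF/(MTBF+MTTR) = 11246/(11246+63.0) = 0.994429
Series availability: 0.995161 × 0.994429 = 0.990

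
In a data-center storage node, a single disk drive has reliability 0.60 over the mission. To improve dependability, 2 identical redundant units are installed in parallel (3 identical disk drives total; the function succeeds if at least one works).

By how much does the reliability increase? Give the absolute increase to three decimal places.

R_before = 0.60
R_after = 1 − (1 − 0.60)^3 = 0.936
ΔR = 0.936 − 0.60 = 0.336

0.336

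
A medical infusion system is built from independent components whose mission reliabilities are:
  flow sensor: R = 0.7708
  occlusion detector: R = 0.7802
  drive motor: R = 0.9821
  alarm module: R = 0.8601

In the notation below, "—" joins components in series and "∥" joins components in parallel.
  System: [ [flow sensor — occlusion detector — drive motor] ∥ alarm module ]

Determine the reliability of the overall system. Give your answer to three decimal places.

Series (flow sensor, occlusion detector, and drive motor): 0.77080 × 0.78020 × 0.98210 = 0.59061
Parallel ([0.59061] and alarm module): 1 − (1 − 0.59061)(1 − 0.86010) = 0.943

0.943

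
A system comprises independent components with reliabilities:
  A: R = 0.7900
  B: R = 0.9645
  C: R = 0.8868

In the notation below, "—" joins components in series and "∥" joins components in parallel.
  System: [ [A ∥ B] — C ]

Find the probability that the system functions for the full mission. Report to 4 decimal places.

Parallel (A and B): 1 − (1 − 0.790000)(1 − 0.964500) = 0.992545
Series ([0.992545] and C): 0.992545 × 0.886800 = 0.8802

0.8802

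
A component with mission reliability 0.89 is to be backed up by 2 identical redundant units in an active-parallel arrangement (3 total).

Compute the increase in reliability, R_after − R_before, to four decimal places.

R_before = 0.89
R_after = 1 − (1 − 0.89)^3 = 0.9987
ΔR = 0.9987 − 0.89 = 0.1087

0.1087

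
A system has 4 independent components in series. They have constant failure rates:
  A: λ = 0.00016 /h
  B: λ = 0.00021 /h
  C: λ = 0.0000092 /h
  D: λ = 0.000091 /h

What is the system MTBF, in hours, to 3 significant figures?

Series of exponential components: λ_sys = Σ λ_i
λ_sys = 0.00016 + 0.00021 + 0.0000092 + 0.000091 = 4.7020e-04 /h
MTBF = 1 / λ_sys = 2130 h

2130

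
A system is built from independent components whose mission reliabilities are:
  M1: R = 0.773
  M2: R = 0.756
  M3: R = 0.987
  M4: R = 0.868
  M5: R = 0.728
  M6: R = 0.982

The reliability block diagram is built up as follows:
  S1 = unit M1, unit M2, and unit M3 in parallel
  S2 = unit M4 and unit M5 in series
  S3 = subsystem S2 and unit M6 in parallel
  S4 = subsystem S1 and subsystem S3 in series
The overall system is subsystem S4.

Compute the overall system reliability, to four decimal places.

0.9927

Parallel (M1, M2, and M3): 1 − (1 − 0.773000)(1 − 0.756000)(1 − 0.987000) = 0.999280
Series (M4 and M5): 0.868000 × 0.728000 = 0.631904
Parallel ([0.631904] and M6): 1 − (1 − 0.631904)(1 − 0.982000) = 0.993374
Series ([0.999280] and [0.993374]): 0.999280 × 0.993374 = 0.9927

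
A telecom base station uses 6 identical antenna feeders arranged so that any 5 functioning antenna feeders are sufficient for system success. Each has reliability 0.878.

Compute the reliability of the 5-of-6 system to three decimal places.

0.840

R = Σ_{i=5}^{6} C(6,i) p^i (1−p)^{6−i} with p = 0.878
C(6,5)·0.878^5·0.122^1 = 0.38193
C(6,6)·0.878^6·0.122^0 = 0.45811
Sum = 0.840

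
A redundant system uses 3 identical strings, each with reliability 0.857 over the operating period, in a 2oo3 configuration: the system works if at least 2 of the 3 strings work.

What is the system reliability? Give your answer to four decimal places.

R = Σ_{i=2}^{3} C(3,i) p^i (1−p)^{3−i} with p = 0.857
C(3,2)·0.857^2·0.143^1 = 0.315079
C(3,3)·0.857^3·0.143^0 = 0.629423
Sum = 0.9445

0.9445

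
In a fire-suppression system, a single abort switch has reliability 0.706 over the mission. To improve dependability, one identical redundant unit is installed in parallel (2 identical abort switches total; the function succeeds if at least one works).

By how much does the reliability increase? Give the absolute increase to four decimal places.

0.2076

R_before = 0.706
R_after = 1 − (1 − 0.706)^2 = 0.9136
ΔR = 0.9136 − 0.706 = 0.2076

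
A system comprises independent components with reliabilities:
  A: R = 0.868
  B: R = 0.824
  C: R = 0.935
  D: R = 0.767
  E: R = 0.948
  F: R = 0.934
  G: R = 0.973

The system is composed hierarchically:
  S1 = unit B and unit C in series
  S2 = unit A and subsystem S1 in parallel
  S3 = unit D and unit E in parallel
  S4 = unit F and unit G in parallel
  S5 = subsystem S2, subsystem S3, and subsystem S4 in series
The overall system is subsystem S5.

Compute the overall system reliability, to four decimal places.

Series (B and C): 0.824000 × 0.935000 = 0.770440
Parallel (A and [0.770440]): 1 − (1 − 0.868000)(1 − 0.770440) = 0.969698
Parallel (D and E): 1 − (1 − 0.767000)(1 − 0.948000) = 0.987884
Parallel (F and G): 1 − (1 − 0.934000)(1 − 0.973000) = 0.998218
Series ([0.969698], [0.987884], and [0.998218]): 0.969698 × 0.987884 × 0.998218 = 0.9562

0.9562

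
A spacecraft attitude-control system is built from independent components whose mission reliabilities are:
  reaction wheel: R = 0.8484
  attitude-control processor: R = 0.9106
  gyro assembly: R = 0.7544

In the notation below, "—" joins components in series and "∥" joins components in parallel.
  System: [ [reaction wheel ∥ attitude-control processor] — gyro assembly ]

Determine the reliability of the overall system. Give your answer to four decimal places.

0.7442

Parallel (reaction wheel and attitude-control processor): 1 − (1 − 0.848400)(1 − 0.910600) = 0.986447
Series ([0.986447] and gyro assembly): 0.986447 × 0.754400 = 0.7442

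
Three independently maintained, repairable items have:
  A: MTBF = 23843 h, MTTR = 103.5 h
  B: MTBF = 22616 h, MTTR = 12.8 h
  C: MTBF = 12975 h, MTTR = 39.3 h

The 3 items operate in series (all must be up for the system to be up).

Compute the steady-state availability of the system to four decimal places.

A(A) = MTBF/(MTBF+MTTR) = 23843/(23843+103.5) = 0.995678
A(B) = MTBF/(MTBF+MTTR) = 22616/(22616+12.8) = 0.999434
A(C) = MTBF/(MTBF+MTTR) = 12975/(12975+39.3) = 0.996980
Series availability: 0.995678 × 0.999434 × 0.996980 = 0.9921

0.9921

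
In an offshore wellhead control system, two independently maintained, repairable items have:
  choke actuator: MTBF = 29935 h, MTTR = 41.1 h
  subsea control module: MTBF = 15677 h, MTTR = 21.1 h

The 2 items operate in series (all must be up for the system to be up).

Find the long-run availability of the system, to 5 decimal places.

0.99729

A(choke actuator) = MTBF/(MTBF+MTTR) = 29935/(29935+41.1) = 0.998629
A(subsea control module) = MTBF/(MTBF+MTTR) = 15677/(15677+21.1) = 0.998656
Series availability: 0.998629 × 0.998656 = 0.99729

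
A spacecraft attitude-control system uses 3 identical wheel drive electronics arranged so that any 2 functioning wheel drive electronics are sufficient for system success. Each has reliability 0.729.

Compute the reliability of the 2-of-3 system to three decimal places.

0.819

R = Σ_{i=2}^{3} C(3,i) p^i (1−p)^{3−i} with p = 0.729
C(3,2)·0.729^2·0.271^1 = 0.43206
C(3,3)·0.729^3·0.271^0 = 0.38742
Sum = 0.819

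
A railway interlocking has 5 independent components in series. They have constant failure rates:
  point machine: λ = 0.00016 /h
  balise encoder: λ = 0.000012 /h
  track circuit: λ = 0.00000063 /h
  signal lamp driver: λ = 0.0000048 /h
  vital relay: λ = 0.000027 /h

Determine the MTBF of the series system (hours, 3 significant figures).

Series of exponential components: λ_sys = Σ λ_i
λ_sys = 0.00016 + 0.000012 + 0.00000063 + 0.0000048 + 0.000027 = 2.0443e-04 /h
MTBF = 1 / λ_sys = 4890 h

4890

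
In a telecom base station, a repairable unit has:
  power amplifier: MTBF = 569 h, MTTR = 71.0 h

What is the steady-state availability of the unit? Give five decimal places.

A(power amplifier) = MTBF/(MTBF+MTTR) = 569/(569+71.0) = 0.88906

0.88906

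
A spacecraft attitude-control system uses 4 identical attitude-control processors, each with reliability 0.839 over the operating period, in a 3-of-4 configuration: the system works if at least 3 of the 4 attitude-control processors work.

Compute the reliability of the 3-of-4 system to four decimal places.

0.8758

R = Σ_{i=3}^{4} C(4,i) p^i (1−p)^{4−i} with p = 0.839
C(4,3)·0.839^3·0.161^1 = 0.380340
C(4,4)·0.839^4·0.161^0 = 0.495505
Sum = 0.8758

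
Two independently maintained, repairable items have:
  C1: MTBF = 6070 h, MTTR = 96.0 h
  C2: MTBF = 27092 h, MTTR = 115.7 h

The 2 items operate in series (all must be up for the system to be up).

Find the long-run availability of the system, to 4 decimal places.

A(C1) = MTBF/(MTBF+MTTR) = 6070/(6070+96.0) = 0.984431
A(C2) = MTBF/(MTBF+MTTR) = 27092/(27092+115.7) = 0.995748
Series availability: 0.984431 × 0.995748 = 0.9802

0.9802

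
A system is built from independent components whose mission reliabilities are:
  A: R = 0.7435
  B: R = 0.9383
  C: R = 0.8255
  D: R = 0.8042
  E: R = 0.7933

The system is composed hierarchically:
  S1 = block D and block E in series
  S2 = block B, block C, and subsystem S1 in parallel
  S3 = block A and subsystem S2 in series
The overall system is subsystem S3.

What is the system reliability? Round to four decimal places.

0.7406

Series (D and E): 0.804200 × 0.793300 = 0.637972
Parallel (B, C, and [0.637972]): 1 − (1 − 0.938300)(1 − 0.825500)(1 − 0.637972) = 0.996102
Series (A and [0.996102]): 0.743500 × 0.996102 = 0.7406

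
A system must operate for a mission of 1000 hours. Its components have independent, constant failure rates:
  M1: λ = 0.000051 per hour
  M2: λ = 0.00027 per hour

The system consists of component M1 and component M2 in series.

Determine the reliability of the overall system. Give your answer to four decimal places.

R(M1) = exp(−0.000051 × 1000) = 0.950279
R(M2) = exp(−0.00027 × 1000) = 0.763379
Series (M1 and M2): 0.950279 × 0.763379 = 0.7254

0.7254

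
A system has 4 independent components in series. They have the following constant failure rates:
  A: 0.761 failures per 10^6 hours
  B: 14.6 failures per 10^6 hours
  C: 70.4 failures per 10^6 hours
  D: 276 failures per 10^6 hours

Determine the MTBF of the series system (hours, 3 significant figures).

2760

Series of exponential components: λ_sys = Σ λ_i
λ_sys = 0.000000761 + 0.0000146 + 0.0000704 + 0.000276 = 3.6176e-04 /h
MTBF = 1 / λ_sys = 2760 h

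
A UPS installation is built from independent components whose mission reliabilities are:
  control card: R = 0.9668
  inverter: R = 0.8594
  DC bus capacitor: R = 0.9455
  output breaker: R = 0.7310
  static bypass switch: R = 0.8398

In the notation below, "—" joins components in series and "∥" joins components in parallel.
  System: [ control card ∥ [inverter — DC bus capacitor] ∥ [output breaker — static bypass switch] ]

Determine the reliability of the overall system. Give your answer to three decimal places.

0.998

Series (inverter and DC bus capacitor): 0.85940 × 0.94550 = 0.81256
Series (output breaker and static bypass switch): 0.73100 × 0.83980 = 0.61389
Parallel (control card, [0.81256], and [0.61389]): 1 − (1 − 0.96680)(1 − 0.81256)(1 − 0.61389) = 0.998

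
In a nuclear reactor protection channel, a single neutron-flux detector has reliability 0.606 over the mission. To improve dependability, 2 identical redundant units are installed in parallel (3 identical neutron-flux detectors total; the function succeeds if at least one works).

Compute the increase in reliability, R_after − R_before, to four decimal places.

0.3328

R_before = 0.606
R_after = 1 − (1 − 0.606)^3 = 0.9388
ΔR = 0.9388 − 0.606 = 0.3328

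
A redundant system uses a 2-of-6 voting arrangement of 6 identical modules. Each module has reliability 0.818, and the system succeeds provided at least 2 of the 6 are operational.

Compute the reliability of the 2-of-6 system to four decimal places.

R = Σ_{i=2}^{6} C(6,i) p^i (1−p)^{6−i} with p = 0.818
C(6,2)·0.818^2·0.182^4 = 0.011012
C(6,3)·0.818^3·0.182^3 = 0.065994
C(6,4)·0.818^4·0.182^2 = 0.222458
C(6,5)·0.818^5·0.182^1 = 0.399935
C(6,6)·0.818^6·0.182^0 = 0.299585
Sum = 0.9990

0.9990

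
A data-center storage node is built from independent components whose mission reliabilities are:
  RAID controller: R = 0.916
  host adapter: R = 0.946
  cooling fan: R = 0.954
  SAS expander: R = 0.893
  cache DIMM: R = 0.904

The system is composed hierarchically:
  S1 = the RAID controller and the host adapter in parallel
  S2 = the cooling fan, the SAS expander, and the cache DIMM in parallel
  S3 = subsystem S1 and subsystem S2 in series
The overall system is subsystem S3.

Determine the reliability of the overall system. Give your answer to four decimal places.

Parallel (RAID controller and host adapter): 1 − (1 − 0.916000)(1 − 0.946000) = 0.995464
Parallel (cooling fan, SAS expander, and cache DIMM): 1 − (1 − 0.954000)(1 − 0.893000)(1 − 0.904000) = 0.999527
Series ([0.995464] and [0.999527]): 0.995464 × 0.999527 = 0.9950

0.9950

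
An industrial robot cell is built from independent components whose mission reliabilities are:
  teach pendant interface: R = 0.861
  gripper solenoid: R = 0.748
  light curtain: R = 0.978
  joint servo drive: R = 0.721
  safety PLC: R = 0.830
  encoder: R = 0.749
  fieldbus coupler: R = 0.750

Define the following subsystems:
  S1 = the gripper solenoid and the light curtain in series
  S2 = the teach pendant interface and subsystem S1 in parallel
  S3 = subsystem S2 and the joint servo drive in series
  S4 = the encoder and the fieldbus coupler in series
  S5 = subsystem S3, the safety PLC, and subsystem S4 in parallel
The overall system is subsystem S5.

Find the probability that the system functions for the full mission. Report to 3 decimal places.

0.977

Series (gripper solenoid and light curtain): 0.74800 × 0.97800 = 0.73154
Parallel (teach pendant interface and [0.73154]): 1 − (1 − 0.86100)(1 − 0.73154) = 0.96268
Series ([0.96268] and joint servo drive): 0.96268 × 0.72100 = 0.69409
Series (encoder and fieldbus coupler): 0.74900 × 0.75000 = 0.56175
Parallel ([0.69409], safety PLC, and [0.56175]): 1 − (1 − 0.69409)(1 − 0.83000)(1 − 0.56175) = 0.977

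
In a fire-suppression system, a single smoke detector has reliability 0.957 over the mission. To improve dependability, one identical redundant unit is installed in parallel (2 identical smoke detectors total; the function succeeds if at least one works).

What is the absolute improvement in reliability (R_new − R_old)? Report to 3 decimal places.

R_before = 0.957
R_after = 1 − (1 − 0.957)^2 = 0.998
ΔR = 0.998 − 0.957 = 0.041

0.041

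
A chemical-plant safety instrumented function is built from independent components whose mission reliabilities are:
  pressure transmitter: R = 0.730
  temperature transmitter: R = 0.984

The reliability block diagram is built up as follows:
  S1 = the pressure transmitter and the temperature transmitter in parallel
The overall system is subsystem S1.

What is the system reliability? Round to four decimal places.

Parallel (pressure transmitter and temperature transmitter): 1 − (1 − 0.730000)(1 − 0.984000) = 0.9957

0.9957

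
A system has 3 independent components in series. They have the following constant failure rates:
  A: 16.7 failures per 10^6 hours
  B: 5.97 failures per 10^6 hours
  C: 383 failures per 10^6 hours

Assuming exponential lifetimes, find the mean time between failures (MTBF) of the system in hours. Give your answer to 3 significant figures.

2470

Series of exponential components: λ_sys = Σ λ_i
λ_sys = 0.0000167 + 0.00000597 + 0.000383 = 4.0567e-04 /h
MTBF = 1 / λ_sys = 2470 h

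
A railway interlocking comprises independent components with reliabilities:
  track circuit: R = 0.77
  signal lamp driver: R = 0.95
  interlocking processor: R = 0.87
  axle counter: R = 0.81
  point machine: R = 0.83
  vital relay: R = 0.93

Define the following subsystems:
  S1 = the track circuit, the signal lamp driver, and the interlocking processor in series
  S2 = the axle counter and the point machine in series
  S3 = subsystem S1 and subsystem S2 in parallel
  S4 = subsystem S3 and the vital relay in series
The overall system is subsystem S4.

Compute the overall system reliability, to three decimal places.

Series (track circuit, signal lamp driver, and interlocking processor): 0.77000 × 0.95000 × 0.87000 = 0.63641
Series (axle counter and point machine): 0.81000 × 0.83000 = 0.67230
Parallel ([0.63641] and [0.67230]): 1 − (1 − 0.63641)(1 − 0.67230) = 0.88085
Series ([0.88085] and vital relay): 0.88085 × 0.93000 = 0.819

0.819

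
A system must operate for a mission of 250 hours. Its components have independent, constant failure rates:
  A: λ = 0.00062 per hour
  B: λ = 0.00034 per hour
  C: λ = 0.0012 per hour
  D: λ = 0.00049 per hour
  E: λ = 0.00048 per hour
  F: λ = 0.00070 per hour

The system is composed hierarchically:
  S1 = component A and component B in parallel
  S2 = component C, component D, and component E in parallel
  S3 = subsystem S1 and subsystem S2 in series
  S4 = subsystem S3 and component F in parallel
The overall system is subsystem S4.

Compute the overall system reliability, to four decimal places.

0.9976

R(A) = exp(−0.00062 × 250) = 0.856415
R(B) = exp(−0.00034 × 250) = 0.918512
R(C) = exp(−0.0012 × 250) = 0.740818
R(D) = exp(−0.00049 × 250) = 0.884706
R(E) = exp(−0.00048 × 250) = 0.886920
R(F) = exp(−0.00070 × 250) = 0.839457
Parallel (A and B): 1 − (1 − 0.856415)(1 − 0.918512) = 0.988300
Parallel (C, D, and E): 1 − (1 − 0.740818)(1 − 0.884706)(1 − 0.886920) = 0.996621
Series ([0.988300] and [0.996621]): 0.988300 × 0.996621 = 0.984961
Parallel ([0.984961] and F): 1 − (1 − 0.984961)(1 − 0.839457) = 0.9976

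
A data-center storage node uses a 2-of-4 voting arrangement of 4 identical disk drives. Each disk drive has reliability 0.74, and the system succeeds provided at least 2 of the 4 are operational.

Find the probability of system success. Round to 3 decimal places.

0.943

R = Σ_{i=2}^{4} C(4,i) p^i (1−p)^{4−i} with p = 0.74
C(4,2)·0.74^2·0.26^2 = 0.22211
C(4,3)·0.74^3·0.26^1 = 0.42143
C(4,4)·0.74^4·0.26^0 = 0.29987
Sum = 0.943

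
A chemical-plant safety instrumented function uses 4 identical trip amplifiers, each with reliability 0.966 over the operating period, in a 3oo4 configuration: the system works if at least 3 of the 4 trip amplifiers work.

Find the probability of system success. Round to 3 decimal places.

R = Σ_{i=3}^{4} C(4,i) p^i (1−p)^{4−i} with p = 0.966
C(4,3)·0.966^3·0.034^1 = 0.12259
C(4,4)·0.966^4·0.034^0 = 0.87078
Sum = 0.993

0.993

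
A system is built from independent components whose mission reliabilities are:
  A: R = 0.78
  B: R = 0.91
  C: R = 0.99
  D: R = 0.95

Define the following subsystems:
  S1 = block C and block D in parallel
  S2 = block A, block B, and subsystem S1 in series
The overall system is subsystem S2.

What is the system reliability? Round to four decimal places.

0.7094

Parallel (C and D): 1 − (1 − 0.990000)(1 − 0.950000) = 0.999500
Series (A, B, and [0.999500]): 0.780000 × 0.910000 × 0.999500 = 0.7094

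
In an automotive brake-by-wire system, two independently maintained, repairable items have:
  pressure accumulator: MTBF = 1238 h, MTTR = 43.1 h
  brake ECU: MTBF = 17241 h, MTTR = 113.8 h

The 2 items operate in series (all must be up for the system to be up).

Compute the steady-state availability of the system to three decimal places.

A(pressure accumulator) = MTBF/(MTBF+MTTR) = 1238/(1238+43.1) = 0.966357
A(brake ECU) = MTBF/(MTBF+MTTR) = 17241/(17241+113.8) = 0.993443
Series availability: 0.966357 × 0.993443 = 0.960

0.960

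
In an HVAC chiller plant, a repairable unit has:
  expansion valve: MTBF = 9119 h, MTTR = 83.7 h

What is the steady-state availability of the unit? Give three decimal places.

0.991

A(expansion valve) = MTBF/(MTBF+MTTR) = 9119/(9119+83.7) = 0.991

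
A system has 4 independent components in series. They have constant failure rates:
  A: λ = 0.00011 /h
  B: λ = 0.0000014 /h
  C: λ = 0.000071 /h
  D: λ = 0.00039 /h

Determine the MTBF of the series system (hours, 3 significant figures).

1750

Series of exponential components: λ_sys = Σ λ_i
λ_sys = 0.00011 + 0.0000014 + 0.000071 + 0.00039 = 5.7240e-04 /h
MTBF = 1 / λ_sys = 1750 h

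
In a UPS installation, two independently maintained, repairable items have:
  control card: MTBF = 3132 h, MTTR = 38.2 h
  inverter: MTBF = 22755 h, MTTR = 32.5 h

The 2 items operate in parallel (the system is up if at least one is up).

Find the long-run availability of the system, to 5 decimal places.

A(control card) = MTBF/(MTBF+MTTR) = 3132/(3132+38.2) = 0.987950
A(inverter) = MTBF/(MTBF+MTTR) = 22755/(22755+32.5) = 0.998574
Parallel availability: 1 − (1 − 0.987950)(1 − 0.998574) = 0.99998

0.99998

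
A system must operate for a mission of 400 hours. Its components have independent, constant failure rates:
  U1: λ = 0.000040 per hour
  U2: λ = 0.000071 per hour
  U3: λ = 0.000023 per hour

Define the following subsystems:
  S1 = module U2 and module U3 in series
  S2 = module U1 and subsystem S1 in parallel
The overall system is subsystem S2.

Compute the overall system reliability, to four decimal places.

R(U1) = exp(−0.000040 × 400) = 0.984127
R(U2) = exp(−0.000071 × 400) = 0.971999
R(U3) = exp(−0.000023 × 400) = 0.990842
Series (U2 and U3): 0.971999 × 0.990842 = 0.963097
Parallel (U1 and [0.963097]): 1 − (1 − 0.984127)(1 − 0.963097) = 0.9994

0.9994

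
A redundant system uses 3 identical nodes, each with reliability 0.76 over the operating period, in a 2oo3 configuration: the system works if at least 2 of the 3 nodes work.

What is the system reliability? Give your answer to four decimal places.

R = Σ_{i=2}^{3} C(3,i) p^i (1−p)^{3−i} with p = 0.76
C(3,2)·0.76^2·0.24^1 = 0.415872
C(3,3)·0.76^3·0.24^0 = 0.438976
Sum = 0.8548

0.8548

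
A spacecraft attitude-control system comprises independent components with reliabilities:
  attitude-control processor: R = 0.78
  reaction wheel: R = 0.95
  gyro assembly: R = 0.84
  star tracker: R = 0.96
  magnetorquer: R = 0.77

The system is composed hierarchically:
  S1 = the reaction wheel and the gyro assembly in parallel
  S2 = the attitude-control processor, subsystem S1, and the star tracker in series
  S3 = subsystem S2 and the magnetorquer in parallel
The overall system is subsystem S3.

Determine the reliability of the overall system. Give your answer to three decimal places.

0.941

Parallel (reaction wheel and gyro assembly): 1 − (1 − 0.95000)(1 − 0.84000) = 0.99200
Series (attitude-control processor, [0.99200], and star tracker): 0.78000 × 0.99200 × 0.96000 = 0.74281
Parallel ([0.74281] and magnetorquer): 1 − (1 − 0.74281)(1 − 0.77000) = 0.941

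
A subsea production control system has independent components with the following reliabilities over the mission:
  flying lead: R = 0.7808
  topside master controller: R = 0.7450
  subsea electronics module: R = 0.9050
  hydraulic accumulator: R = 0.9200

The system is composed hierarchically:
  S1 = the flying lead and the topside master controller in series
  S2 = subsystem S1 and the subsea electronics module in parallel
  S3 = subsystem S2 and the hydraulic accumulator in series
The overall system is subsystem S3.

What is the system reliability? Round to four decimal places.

0.8834

Series (flying lead and topside master controller): 0.780800 × 0.745000 = 0.581696
Parallel ([0.581696] and subsea electronics module): 1 − (1 − 0.581696)(1 − 0.905000) = 0.960261
Series ([0.960261] and hydraulic accumulator): 0.960261 × 0.920000 = 0.8834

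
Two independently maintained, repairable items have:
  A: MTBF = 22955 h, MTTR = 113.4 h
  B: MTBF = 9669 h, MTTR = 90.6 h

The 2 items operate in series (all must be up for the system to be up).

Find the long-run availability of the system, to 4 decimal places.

A(A) = MTBF/(MTBF+MTTR) = 22955/(22955+113.4) = 0.995084
A(B) = MTBF/(MTBF+MTTR) = 9669/(9669+90.6) = 0.990717
Series availability: 0.995084 × 0.990717 = 0.9858

0.9858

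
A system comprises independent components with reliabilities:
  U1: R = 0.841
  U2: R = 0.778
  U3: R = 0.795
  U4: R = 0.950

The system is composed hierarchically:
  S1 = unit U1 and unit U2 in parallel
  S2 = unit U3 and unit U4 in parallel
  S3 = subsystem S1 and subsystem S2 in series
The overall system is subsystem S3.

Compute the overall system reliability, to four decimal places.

Parallel (U1 and U2): 1 − (1 − 0.841000)(1 − 0.778000) = 0.964702
Parallel (U3 and U4): 1 − (1 − 0.795000)(1 − 0.950000) = 0.989750
Series ([0.964702] and [0.989750]): 0.964702 × 0.989750 = 0.9548

0.9548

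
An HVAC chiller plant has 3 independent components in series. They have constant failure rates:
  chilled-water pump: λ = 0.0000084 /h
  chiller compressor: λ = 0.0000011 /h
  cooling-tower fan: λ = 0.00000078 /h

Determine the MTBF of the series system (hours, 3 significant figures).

Series of exponential components: λ_sys = Σ λ_i
λ_sys = 0.0000084 + 0.0000011 + 0.00000078 = 1.0280e-05 /h
MTBF = 1 / λ_sys = 97300 h

97300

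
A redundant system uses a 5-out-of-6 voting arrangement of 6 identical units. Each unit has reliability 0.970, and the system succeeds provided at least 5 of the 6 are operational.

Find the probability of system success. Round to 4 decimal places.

R = Σ_{i=5}^{6} C(6,i) p^i (1−p)^{6−i} with p = 0.970
C(6,5)·0.970^5·0.030^1 = 0.154572
C(6,6)·0.970^6·0.030^0 = 0.832972
Sum = 0.9875

0.9875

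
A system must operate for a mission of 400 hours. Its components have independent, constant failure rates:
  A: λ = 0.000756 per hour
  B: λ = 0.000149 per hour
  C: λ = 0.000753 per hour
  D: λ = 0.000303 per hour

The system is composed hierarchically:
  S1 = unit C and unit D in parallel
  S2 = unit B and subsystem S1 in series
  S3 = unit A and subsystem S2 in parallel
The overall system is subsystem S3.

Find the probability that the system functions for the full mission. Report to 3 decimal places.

0.978

R(A) = exp(−0.000756 × 400) = 0.73904
R(B) = exp(−0.000149 × 400) = 0.94214
R(C) = exp(−0.000753 × 400) = 0.73993
R(D) = exp(−0.000303 × 400) = 0.88586
Parallel (C and D): 1 − (1 − 0.73993)(1 − 0.88586) = 0.97032
Series (B and [0.97032]): 0.94214 × 0.97032 = 0.91418
Parallel (A and [0.91418]): 1 − (1 − 0.73904)(1 − 0.91418) = 0.978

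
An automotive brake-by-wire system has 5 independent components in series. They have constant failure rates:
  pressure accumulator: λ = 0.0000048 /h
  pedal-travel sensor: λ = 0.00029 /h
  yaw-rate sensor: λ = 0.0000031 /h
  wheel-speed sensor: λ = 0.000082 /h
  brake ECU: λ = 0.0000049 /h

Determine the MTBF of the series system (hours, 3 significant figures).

Series of exponential components: λ_sys = Σ λ_i
λ_sys = 0.0000048 + 0.00029 + 0.0000031 + 0.000082 + 0.0000049 = 3.8480e-04 /h
MTBF = 1 / λ_sys = 2600 h

2600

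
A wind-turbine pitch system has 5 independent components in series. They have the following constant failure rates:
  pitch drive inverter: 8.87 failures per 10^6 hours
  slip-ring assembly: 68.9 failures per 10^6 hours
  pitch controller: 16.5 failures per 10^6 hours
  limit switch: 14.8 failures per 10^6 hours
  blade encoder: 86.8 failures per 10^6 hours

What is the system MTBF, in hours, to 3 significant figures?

5110

Series of exponential components: λ_sys = Σ λ_i
λ_sys = 0.00000887 + 0.0000689 + 0.0000165 + 0.0000148 + 0.0000868 = 1.9587e-04 /h
MTBF = 1 / λ_sys = 5110 h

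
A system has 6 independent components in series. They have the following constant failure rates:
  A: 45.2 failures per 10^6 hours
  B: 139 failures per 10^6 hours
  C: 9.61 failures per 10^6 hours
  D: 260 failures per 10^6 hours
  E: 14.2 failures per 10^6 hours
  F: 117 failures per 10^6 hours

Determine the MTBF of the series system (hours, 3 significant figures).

Series of exponential components: λ_sys = Σ λ_i
λ_sys = 0.0000452 + 0.000139 + 0.00000961 + 0.000260 + 0.0000142 + 0.000117 = 5.8501e-04 /h
MTBF = 1 / λ_sys = 1710 h

1710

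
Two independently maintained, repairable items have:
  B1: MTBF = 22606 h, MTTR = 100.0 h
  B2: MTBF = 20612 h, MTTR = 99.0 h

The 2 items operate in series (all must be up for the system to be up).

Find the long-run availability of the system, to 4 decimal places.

A(B1) = MTBF/(MTBF+MTTR) = 22606/(22606+100.0) = 0.995596
A(B2) = MTBF/(MTBF+MTTR) = 20612/(20612+99.0) = 0.995220
Series availability: 0.995596 × 0.995220 = 0.9908

0.9908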